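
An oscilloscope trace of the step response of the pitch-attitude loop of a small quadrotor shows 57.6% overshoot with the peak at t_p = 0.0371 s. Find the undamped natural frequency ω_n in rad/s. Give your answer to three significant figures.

ω_n ≈ 86.0 rad/s

ζ from %OS: ζ = |ln 0.576|/√(π²+ln²0.576) = 0.173.
t_p = π/ω_d ⇒ ω_d = 84.7 rad/s; then ω_n = ω_d/√(1−ζ²) = 86.0 rad/s.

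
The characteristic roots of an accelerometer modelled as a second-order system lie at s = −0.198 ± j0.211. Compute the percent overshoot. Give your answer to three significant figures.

With σ = 0.198, ω_d = 0.211: ω_n = √(σ²+ω_d²) = 0.289 rad/s, ζ = σ/ω_n = 0.684.
Overshoot: exp(−π·0.684/√(1−0.684²)) = 0.0524, i.e. 5.24%.

%OS ≈ 5.24%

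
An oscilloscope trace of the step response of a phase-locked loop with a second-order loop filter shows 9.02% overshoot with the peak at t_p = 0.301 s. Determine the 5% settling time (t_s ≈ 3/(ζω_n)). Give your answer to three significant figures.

From the overshoot, ζ = −ln(OS)/√(π²+ln²(OS)) = 0.608.
t_p = π/ω_d ⇒ ω_d = 10.4 rad/s; then ω_n = ω_d/√(1−ζ²) = 13.1 rad/s.
t_s ≈ 3/(ζω_n) = 3/(0.608·13.1) = 0.375 s.

t_s ≈ 0.375 s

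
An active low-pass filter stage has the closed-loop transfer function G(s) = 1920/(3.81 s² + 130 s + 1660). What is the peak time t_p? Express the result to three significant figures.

Dividing through by 3.81: denominator becomes s² + 34.12 s + 435.7.
So ω_n = √435.7 = 20.9 rad/s and ζ = 34.12/(2·20.9) = 0.817.
The damped frequency ω_d = ω_n√(1−ζ²) = 12.0 rad/s. t_p = π/ω_d = 0.261 s.

t_p ≈ 0.261 s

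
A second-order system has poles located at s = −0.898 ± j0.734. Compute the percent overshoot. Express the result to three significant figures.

The poles are at −σ ± jω_d with σ = 0.898 and ω_d = 0.734, so ω_n = √(σ²+ω_d²) = 1.16 rad/s and ζ = σ/ω_n = 0.774.
%OS = 100 e^{−πζ/√(1−ζ²)} with ζ = 0.774 gives 2.14%.

%OS ≈ 2.14%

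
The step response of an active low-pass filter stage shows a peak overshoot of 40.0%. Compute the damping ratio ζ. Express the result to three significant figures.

ζ = −ln(OS)/√(π² + (ln OS)²). With OS = 0.400, ln OS = −0.9163 and ζ = 0.9163/3.272 = 0.280.

ζ ≈ 0.280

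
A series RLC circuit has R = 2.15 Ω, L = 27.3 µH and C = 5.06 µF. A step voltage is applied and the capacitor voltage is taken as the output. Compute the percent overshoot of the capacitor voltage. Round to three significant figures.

%OS ≈ 19.4%

For a series RLC circuit (capacitor voltage as output), ω_n = 1/√(LC) = 1/√(27.3 µH · 5.06 µF) = 85100 rad/s.
ζ = (R/2)·√(C/L) = (2.15/2)·√(5.06 µF/27.3 µH) = 0.463.
%OS = 100·exp(−πζ/√(1−ζ²)) = 19.4%.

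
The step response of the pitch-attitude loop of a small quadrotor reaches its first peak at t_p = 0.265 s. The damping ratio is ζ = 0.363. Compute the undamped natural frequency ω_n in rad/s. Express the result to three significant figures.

Peak time t_p = π/ω_d, so ω_d = π/t_p = π/0.265 = 11.9 rad/s.
ω_n = ω_d/√(1−ζ²) = 11.9/√0.868 = 12.7 rad/s.

ω_n ≈ 12.7 rad/s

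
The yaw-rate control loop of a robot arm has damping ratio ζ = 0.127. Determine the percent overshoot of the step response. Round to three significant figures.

%OS ≈ 66.9%

For an underdamped second-order system, %OS = 100·exp(−πζ/√(1−ζ²)).
πζ/√(1−ζ²) = π·0.127/√(1−0.0161) = 0.4022, so %OS = 100·e^(−0.4022) = 66.9%.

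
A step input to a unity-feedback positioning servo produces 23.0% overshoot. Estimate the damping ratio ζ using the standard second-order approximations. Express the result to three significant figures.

ζ = −ln(OS)/√(π² + (ln OS)²). With OS = 0.230, ln OS = −1.470 and ζ = 1.470/3.468 = 0.424.

ζ ≈ 0.424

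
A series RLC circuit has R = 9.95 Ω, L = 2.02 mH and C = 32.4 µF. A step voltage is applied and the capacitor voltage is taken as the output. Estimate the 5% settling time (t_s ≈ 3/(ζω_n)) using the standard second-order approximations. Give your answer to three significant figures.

t_s ≈ 0.00122 s

For a series RLC circuit (capacitor voltage as output), ω_n = 1/√(LC) = 1/√(2.02 mH · 32.4 µF) = 3910 rad/s.
ζ = (R/2)·√(C/L) = (9.95/2)·√(32.4 µF/2.02 mH) = 0.630.
t_s ≈ 3/(ζω_n) = 0.00122 s.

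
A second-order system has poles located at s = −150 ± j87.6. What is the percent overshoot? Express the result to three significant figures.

The poles are at −σ ± jω_d with σ = 150 and ω_d = 87.6, so ω_n = √(σ²+ω_d²) = 174 rad/s and ζ = σ/ω_n = 0.864.
%OS = 100·exp(−πζ/√(1−ζ²)) = 0.461%.

%OS ≈ 0.461%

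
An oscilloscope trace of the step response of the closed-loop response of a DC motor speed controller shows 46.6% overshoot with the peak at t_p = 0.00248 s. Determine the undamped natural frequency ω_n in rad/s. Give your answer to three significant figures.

ω_n ≈ 1300 rad/s

ζ from %OS: ζ = |ln 0.466|/√(π²+ln²0.466) = 0.236.
From t_p = π/ω_d, ω_d = π/0.00248 = 1270 rad/s, so ω_n = ω_d/√(1−ζ²) = 1300 rad/s.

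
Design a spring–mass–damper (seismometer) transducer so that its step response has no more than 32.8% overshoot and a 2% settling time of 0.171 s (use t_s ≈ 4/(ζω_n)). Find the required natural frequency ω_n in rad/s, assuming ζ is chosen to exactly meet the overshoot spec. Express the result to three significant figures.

From %OS = 100·exp(−πζ/√(1−ζ²)), invert to get ζ = −ln(OS)/√(π² + ln²(OS)) with OS = 0.328.
−ln 0.328 = 1.115, so ζ = 1.115/√(π² + 1.243) = 0.334.
Then ω_n = 4/(ζ t_s) = 4/(0.334 × 0.171) = 70.0 rad/s.

ω_n ≈ 70.0 rad/s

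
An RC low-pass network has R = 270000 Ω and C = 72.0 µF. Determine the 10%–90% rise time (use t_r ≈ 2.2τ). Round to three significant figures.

t_r ≈ 42.8 s

τ = RC = 270000 × 72.0 µF = 19.4 s.
t_r ≈ 2.2τ = 42.8 s.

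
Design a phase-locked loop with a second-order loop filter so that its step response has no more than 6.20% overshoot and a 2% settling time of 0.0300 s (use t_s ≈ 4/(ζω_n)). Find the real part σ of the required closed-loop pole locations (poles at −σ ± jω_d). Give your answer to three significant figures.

σ ≈ 133

The settling-time spec alone fixes σ = ζω_n = 4/t_s = 4/0.0300 = 133.
(Overshoot then fixes ζ = 0.663 and hence ω_d = σ·√(1−ζ²)/ζ = 151 rad/s.)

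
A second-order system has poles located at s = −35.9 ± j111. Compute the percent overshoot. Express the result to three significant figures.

%OS ≈ 36.2%

The poles are at −σ ± jω_d with σ = 35.9 and ω_d = 111, so ω_n = √(σ²+ω_d²) = 117 rad/s and ζ = σ/ω_n = 0.308.
Overshoot: exp(−π·0.308/√(1−0.308²)) = 0.362, i.e. 36.2%.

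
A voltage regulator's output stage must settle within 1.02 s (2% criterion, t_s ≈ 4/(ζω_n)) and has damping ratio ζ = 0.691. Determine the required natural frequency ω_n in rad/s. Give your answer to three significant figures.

ω_n ≈ 5.68 rad/s

Rearranging t_s ≈ 4/(ζω_n) gives ω_n = 4/(ζ·t_s) = 4/(0.691 × 1.02) = 5.68 rad/s.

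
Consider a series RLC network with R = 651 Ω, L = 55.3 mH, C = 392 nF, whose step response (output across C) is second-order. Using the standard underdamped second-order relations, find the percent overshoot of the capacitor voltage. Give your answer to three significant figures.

%OS ≈ 0.427%

For a series RLC circuit (capacitor voltage as output), ω_n = 1/√(LC) = 1/√(55.3 mH · 392 nF) = 6790 rad/s.
ζ = (R/2)·√(C/L) = (651/2)·√(392 nF/55.3 mH) = 0.867.
%OS = 100·exp(−πζ/√(1−ζ²)) = 0.427%.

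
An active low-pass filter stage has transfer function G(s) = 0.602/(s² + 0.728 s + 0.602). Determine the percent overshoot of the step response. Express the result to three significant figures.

ω_n = √0.602 = 0.776 rad/s; ζ = 0.728/(2·0.776) = 0.469.
Overshoot: exp(−π·0.469/√(1−0.469²)) = 0.188, i.e. 18.8%.

%OS ≈ 18.8%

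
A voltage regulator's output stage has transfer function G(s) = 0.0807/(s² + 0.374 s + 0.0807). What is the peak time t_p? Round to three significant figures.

t_p ≈ 14.7 s

Matching coefficients with s² + 2ζω_n s + ω_n² gives ω_n² = 0.0807 ⇒ ω_n = 0.284 rad/s, and ζ = 0.374/(2ω_n) = 0.658.
ω_d = ω_n√(1−ζ²) = 0.214 rad/s. Then t_p = π/ω_d = 14.7 s.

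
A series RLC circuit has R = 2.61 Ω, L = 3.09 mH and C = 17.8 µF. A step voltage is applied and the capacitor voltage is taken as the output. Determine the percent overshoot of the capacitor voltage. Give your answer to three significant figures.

%OS ≈ 73.1%

For a series RLC circuit (capacitor voltage as output), ω_n = 1/√(LC) = 1/√(3.09 mH · 17.8 µF) = 4260 rad/s.
ζ = (R/2)·√(C/L) = (2.61/2)·√(17.8 µF/3.09 mH) = 0.0990.
%OS = 100·exp(−πζ/√(1−ζ²)) = 73.1%.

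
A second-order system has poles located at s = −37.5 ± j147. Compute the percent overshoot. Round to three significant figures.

The poles are at −σ ± jω_d with σ = 37.5 and ω_d = 147, so ω_n = √(σ²+ω_d²) = 152 rad/s and ζ = σ/ω_n = 0.247.
Overshoot: exp(−π·0.247/√(1−0.247²)) = 0.449, i.e. 44.9%.

%OS ≈ 44.9%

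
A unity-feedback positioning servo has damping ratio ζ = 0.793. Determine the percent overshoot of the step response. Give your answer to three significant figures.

%OS ≈ 1.68%

For an underdamped second-order system, %OS = 100·exp(−πζ/√(1−ζ²)).
πζ/√(1−ζ²) = π·0.793/√(1−0.629) = 4.089, so %OS = 100·e^(−4.089) = 1.68%.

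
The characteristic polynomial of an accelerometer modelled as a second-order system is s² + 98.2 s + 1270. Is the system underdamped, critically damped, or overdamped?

overdamped

a² − 4b = 4600 > 0 (two distinct real roots); the system is overdamped.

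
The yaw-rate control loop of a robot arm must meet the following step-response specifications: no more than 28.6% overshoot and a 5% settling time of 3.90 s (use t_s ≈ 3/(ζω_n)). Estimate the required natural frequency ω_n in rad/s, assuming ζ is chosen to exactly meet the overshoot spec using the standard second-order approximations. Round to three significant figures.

ω_n ≈ 2.08 rad/s

Inverting the overshoot relation: ζ = |ln 0.286|/√(π² + ln²0.286) = 0.370.
Then ω_n = 3/(ζ t_s) = 3/(0.370 × 3.90) = 2.08 rad/s.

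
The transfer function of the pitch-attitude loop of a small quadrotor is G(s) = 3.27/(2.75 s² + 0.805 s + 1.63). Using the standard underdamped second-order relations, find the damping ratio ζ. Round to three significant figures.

ζ ≈ 0.190

Dividing through by 2.75: denominator becomes s² + 0.2927 s + 0.5927.
So ω_n = √0.5927 = 0.770 rad/s and ζ = 0.2927/(2·0.770) = 0.190.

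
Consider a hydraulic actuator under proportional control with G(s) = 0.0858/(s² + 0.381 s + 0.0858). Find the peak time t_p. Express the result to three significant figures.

Matching coefficients with s² + 2ζω_n s + ω_n² gives ω_n² = 0.0858 ⇒ ω_n = 0.293 rad/s, and ζ = 0.381/(2ω_n) = 0.650.
ω_d = 0.293·√(1 − 0.650²) = 0.223 rad/s. Then t_p = π/ω_d = 14.1 s.

t_p ≈ 14.1 s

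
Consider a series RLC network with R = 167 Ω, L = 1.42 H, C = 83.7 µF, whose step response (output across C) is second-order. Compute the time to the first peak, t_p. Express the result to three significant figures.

For a series RLC circuit (capacitor voltage as output), ω_n = 1/√(LC) = 1/√(1.42 H · 83.7 µF) = 91.7 rad/s.
ζ = (R/2)·√(C/L) = (167/2)·√(83.7 µF/1.42 H) = 0.641.
The damped frequency ω_d = ω_n√(1−ζ²) = 70.4 rad/s. t_p = π/ω_d = 0.0446 s.

t_p ≈ 0.0446 s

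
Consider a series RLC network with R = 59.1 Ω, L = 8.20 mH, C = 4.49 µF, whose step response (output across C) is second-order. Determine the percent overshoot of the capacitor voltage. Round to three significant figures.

%OS ≈ 4.94%

For a series RLC circuit (capacitor voltage as output), ω_n = 1/√(LC) = 1/√(8.20 mH · 4.49 µF) = 5210 rad/s.
ζ = (R/2)·√(C/L) = (59.1/2)·√(4.49 µF/8.20 mH) = 0.691.
%OS = 100·exp(−πζ/√(1−ζ²)) = 4.94%.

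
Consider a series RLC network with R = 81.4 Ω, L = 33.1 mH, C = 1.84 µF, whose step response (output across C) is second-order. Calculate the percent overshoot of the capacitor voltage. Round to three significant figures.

%OS ≈ 36.8%

For a series RLC circuit (capacitor voltage as output), ω_n = 1/√(LC) = 1/√(33.1 mH · 1.84 µF) = 4050 rad/s.
ζ = (R/2)·√(C/L) = (81.4/2)·√(1.84 µF/33.1 mH) = 0.303.
%OS = 100·exp(−πζ/√(1−ζ²)) = 36.8%.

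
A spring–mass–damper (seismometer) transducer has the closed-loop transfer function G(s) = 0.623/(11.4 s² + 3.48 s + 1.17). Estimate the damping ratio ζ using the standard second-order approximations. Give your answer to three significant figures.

Dividing through by 11.4: denominator becomes s² + 0.3053 s + 0.1026.
So ω_n = √0.1026 = 0.320 rad/s and ζ = 0.3053/(2·0.320) = 0.476.

ζ ≈ 0.476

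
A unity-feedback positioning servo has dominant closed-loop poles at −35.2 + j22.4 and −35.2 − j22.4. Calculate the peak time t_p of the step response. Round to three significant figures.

t_p = π/ω_d with ω_d = 22.4 (the imaginary part), so t_p = 0.140 s.

t_p ≈ 0.140 s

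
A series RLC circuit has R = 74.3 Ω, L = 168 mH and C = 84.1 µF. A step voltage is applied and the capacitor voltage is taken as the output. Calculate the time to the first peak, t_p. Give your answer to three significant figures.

For a series RLC circuit (capacitor voltage as output), ω_n = 1/√(LC) = 1/√(168 mH · 84.1 µF) = 266 rad/s.
ζ = (R/2)·√(C/L) = (74.3/2)·√(84.1 µF/168 mH) = 0.831.
ω_d = ω_n√(1−ζ²) = 148 rad/s. t_p = π/ω_d = 0.0212 s.

t_p ≈ 0.0212 s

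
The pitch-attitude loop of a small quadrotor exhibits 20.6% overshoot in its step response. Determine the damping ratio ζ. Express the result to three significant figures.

From %OS = 100·exp(−πζ/√(1−ζ²)), invert to get ζ = −ln(OS)/√(π² + ln²(OS)) with OS = 0.206.
−ln 0.206 = 1.580, so ζ = 1.580/√(π² + 2.496) = 0.449.

ζ ≈ 0.449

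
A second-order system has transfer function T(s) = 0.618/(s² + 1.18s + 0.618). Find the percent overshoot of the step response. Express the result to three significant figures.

%OS ≈ 2.82%

Comparing the denominator to s² + 2ζω_n s + ω_n²: ω_n = √0.618 = 0.786 rad/s, and 2ζω_n = 1.18 so ζ = 1.18/(2·0.786) = 0.751.
%OS = 100·exp(−πζ/√(1−ζ²)) = 2.82%.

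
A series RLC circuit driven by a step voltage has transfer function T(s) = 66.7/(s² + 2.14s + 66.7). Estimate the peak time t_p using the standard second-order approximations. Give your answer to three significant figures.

ω_n = √66.7 = 8.17 rad/s; ζ = 2.14/(2·8.17) = 0.131.
The damped frequency ω_d = ω_n√(1−ζ²) = 8.10 rad/s. Then t_p = π/ω_d = 0.388 s.

t_p ≈ 0.388 s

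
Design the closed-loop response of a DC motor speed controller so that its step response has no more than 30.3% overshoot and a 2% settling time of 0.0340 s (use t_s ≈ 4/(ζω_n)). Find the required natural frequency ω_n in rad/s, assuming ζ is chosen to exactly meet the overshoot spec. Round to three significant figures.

ω_n ≈ 331 rad/s

Inverting the overshoot relation: ζ = |ln 0.303|/√(π² + ln²0.303) = 0.355.
Then ω_n = 4/(ζ t_s) = 4/(0.355 × 0.0340) = 331 rad/s.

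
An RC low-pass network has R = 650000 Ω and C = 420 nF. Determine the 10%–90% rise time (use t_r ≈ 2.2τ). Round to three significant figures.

τ = RC = 650000 × 420 nF = 0.273 s.
t_r ≈ 2.2τ = 0.601 s.

t_r ≈ 0.601 s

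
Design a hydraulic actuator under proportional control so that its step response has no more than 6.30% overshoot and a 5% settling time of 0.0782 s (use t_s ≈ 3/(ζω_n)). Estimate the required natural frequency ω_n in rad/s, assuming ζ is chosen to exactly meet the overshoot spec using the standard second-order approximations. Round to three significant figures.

ω_n ≈ 58.1 rad/s

ζ = −ln(OS)/√(π² + (ln OS)²). With OS = 0.0630, ln OS = −2.765 and ζ = 2.765/4.185 = 0.661.
From t_s ≈ 3/(ζω_n): ω_n = 3/(ζ·t_s) = 3/(0.661·0.0782) = 58.1 rad/s.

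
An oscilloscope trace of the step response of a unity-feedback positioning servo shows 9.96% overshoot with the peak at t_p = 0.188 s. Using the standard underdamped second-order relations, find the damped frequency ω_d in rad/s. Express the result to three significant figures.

ω_d ≈ 16.7 rad/s

t_p = π/ω_d, so ω_d = π/0.188 = 16.7 rad/s.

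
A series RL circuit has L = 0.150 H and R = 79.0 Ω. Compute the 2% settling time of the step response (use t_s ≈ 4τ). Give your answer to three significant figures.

t_s ≈ 0.00759 s

τ = L/R = 0.150/79.0 = 0.00190 s.
t_s ≈ 4τ = 0.00759 s.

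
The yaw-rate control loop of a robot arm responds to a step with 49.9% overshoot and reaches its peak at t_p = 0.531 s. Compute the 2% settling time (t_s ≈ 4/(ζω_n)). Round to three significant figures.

The overshoot fixes ζ = −ln(OS)/√(π²+ln²(OS)) = 0.216.
t_p = π/ω_d ⇒ ω_d = 5.92 rad/s; then ω_n = ω_d/√(1−ζ²) = 6.06 rad/s.
t_s ≈ 4/(ζω_n) = 4/(0.216·6.06) = 3.06 s.

t_s ≈ 3.06 s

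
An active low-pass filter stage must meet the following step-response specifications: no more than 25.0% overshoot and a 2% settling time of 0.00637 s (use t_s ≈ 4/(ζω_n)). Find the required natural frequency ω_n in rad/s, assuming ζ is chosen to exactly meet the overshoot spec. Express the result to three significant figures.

ω_n ≈ 1560 rad/s

From %OS = 100·exp(−πζ/√(1−ζ²)), invert to get ζ = −ln(OS)/√(π² + ln²(OS)) with OS = 0.250.
−ln 0.250 = 1.386, so ζ = 1.386/√(π² + 1.922) = 0.404.
From t_s ≈ 4/(ζω_n): ω_n = 4/(ζ·t_s) = 4/(0.404·0.00637) = 1560 rad/s.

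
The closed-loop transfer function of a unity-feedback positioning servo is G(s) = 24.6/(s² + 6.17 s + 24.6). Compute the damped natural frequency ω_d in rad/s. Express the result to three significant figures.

ω_d ≈ 3.88 rad/s

Comparing the denominator to s² + 2ζω_n s + ω_n²: ω_n = √24.6 = 4.96 rad/s, and 2ζω_n = 6.17 so ζ = 6.17/(2·4.96) = 0.622.
ω_d = 4.96·√(1 − 0.622²) = 3.88 rad/s.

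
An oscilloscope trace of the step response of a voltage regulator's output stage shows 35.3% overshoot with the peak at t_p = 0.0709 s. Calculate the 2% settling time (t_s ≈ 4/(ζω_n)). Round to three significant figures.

t_s ≈ 0.272 s

ζ from %OS: ζ = |ln 0.353|/√(π²+ln²0.353) = 0.315.
From t_p = π/ω_d, ω_d = π/0.0709 = 44.3 rad/s, so ω_n = ω_d/√(1−ζ²) = 46.7 rad/s.
t_s ≈ 4/(ζω_n) = 4/(0.315·46.7) = 0.272 s.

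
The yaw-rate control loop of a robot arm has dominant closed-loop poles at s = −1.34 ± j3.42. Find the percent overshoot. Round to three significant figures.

The poles are at −σ ± jω_d with σ = 1.34 and ω_d = 3.42, so ω_n = √(σ²+ω_d²) = 3.67 rad/s and ζ = σ/ω_n = 0.365.
%OS = 100 e^{−πζ/√(1−ζ²)} with ζ = 0.365 gives 29.2%.

%OS ≈ 29.2%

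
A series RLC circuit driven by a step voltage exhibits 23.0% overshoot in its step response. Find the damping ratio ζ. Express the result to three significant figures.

ζ ≈ 0.424

ζ = −ln(OS)/√(π² + (ln OS)²). With OS = 0.230, ln OS = −1.470 and ζ = 1.470/3.468 = 0.424.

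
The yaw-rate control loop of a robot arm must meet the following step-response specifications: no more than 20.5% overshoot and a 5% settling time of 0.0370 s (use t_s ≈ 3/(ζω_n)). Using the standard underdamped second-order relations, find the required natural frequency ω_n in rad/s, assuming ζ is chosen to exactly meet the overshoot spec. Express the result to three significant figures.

ω_n ≈ 180 rad/s

ζ = −ln(OS)/√(π² + (ln OS)²). With OS = 0.205, ln OS = −1.585 and ζ = 1.585/3.519 = 0.450.
From t_s ≈ 3/(ζω_n): ω_n = 3/(ζ·t_s) = 3/(0.450·0.0370) = 180 rad/s.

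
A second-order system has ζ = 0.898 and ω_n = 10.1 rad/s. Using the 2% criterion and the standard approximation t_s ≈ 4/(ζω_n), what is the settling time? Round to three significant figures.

t_s ≈ 4/(ζω_n) = 4/(0.898 × 10.1) = 0.441 s.

t_s ≈ 0.441 s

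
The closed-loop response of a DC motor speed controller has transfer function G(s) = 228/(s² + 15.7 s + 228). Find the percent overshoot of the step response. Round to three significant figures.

%OS ≈ 14.8%

Comparing the denominator to s² + 2ζω_n s + ω_n²: ω_n = √228 = 15.1 rad/s, and 2ζω_n = 15.7 so ζ = 15.7/(2·15.1) = 0.520.
Overshoot: exp(−π·0.520/√(1−0.520²)) = 0.148, i.e. 14.8%.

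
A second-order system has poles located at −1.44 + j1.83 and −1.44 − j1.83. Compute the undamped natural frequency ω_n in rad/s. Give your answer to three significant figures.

With σ = 1.44, ω_d = 1.83: ω_n = √(σ²+ω_d²) = 2.33 rad/s, ζ = σ/ω_n = 0.618.

ω_n ≈ 2.33 rad/s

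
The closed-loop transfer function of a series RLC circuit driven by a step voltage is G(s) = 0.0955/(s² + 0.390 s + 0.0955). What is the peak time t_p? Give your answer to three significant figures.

Comparing the denominator to s² + 2ζω_n s + ω_n²: ω_n = √0.0955 = 0.309 rad/s, and 2ζω_n = 0.390 so ζ = 0.390/(2·0.309) = 0.631.
ω_d = 0.309·√(1 − 0.631²) = 0.240 rad/s. Then t_p = π/ω_d = 13.1 s.

t_p ≈ 13.1 s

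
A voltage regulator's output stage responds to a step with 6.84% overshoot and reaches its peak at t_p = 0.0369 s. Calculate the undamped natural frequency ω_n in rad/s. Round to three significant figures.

ω_n ≈ 112 rad/s

ζ from %OS: ζ = |ln 0.0684|/√(π²+ln²0.0684) = 0.649.
From t_p = π/ω_d, ω_d = π/0.0369 = 85.1 rad/s, so ω_n = ω_d/√(1−ζ²) = 112 rad/s.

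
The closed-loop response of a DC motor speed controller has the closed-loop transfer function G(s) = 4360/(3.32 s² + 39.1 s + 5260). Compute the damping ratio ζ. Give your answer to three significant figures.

ζ ≈ 0.148

Dividing through by 3.32: denominator becomes s² + 11.78 s + 1584.
So ω_n = √1584 = 39.8 rad/s and ζ = 11.78/(2·39.8) = 0.148.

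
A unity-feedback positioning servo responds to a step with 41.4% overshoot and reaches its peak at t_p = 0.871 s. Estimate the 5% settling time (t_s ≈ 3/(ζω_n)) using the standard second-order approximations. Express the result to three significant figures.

ζ from %OS: ζ = |ln 0.414|/√(π²+ln²0.414) = 0.270.
t_p = π/ω_d ⇒ ω_d = 3.61 rad/s; then ω_n = ω_d/√(1−ζ²) = 3.75 rad/s.
t_s ≈ 3/(ζω_n) = 3/(0.270·3.75) = 2.96 s.

t_s ≈ 2.96 s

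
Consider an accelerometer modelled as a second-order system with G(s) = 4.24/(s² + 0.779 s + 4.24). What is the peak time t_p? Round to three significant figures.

t_p ≈ 1.55 s

ω_n = √4.24 = 2.06 rad/s; ζ = 0.779/(2·2.06) = 0.189.
ω_d = 2.06·√(1 − 0.189²) = 2.02 rad/s. Then t_p = π/ω_d = 1.55 s.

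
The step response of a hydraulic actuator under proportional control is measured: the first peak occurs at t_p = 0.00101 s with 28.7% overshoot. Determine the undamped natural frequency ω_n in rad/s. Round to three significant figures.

ω_n ≈ 3350 rad/s

From the overshoot, ζ = −ln(OS)/√(π²+ln²(OS)) = 0.369.
t_p = π/ω_d ⇒ ω_d = 3110 rad/s; then ω_n = ω_d/√(1−ζ²) = 3350 rad/s.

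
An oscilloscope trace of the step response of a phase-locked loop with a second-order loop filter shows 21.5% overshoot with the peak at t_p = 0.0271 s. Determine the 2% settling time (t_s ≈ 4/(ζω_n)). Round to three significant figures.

ζ from %OS: ζ = |ln 0.215|/√(π²+ln²0.215) = 0.439.
t_p = π/ω_d ⇒ ω_d = 116 rad/s; then ω_n = ω_d/√(1−ζ²) = 129 rad/s.
t_s ≈ 4/(ζω_n) = 4/(0.439·129) = 0.0705 s.

t_s ≈ 0.0705 s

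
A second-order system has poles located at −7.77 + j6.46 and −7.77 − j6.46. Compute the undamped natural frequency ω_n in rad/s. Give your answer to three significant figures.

|pole| = ω_n = √(7.77² + 6.46²) = 10.1 rad/s; ζ = cos θ = σ/ω_n = 0.769.

ω_n ≈ 10.1 rad/s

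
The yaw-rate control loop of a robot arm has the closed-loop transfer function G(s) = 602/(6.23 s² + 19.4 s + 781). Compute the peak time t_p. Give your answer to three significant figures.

Dividing through by 6.23: denominator becomes s² + 3.114 s + 125.4.
So ω_n = √125.4 = 11.2 rad/s and ζ = 3.114/(2·11.2) = 0.139.
ω_d = 11.2·√(1 − 0.139²) = 11.1 rad/s. t_p = π/ω_d = 0.283 s.

t_p ≈ 0.283 s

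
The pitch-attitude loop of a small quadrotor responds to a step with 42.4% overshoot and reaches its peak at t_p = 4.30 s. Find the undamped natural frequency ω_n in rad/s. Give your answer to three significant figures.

ω_n ≈ 0.757 rad/s

The overshoot fixes ζ = −ln(OS)/√(π²+ln²(OS)) = 0.263.
t_p = π/ω_d ⇒ ω_d = 0.731 rad/s; then ω_n = ω_d/√(1−ζ²) = 0.757 rad/s.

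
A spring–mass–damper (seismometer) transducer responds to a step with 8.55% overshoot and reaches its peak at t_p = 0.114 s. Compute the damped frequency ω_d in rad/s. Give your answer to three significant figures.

t_p = π/ω_d, so ω_d = π/0.114 = 27.6 rad/s.

ω_d ≈ 27.6 rad/s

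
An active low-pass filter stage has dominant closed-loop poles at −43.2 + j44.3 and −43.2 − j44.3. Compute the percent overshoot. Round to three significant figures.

%OS ≈ 4.67%

|pole| = ω_n = √(43.2² + 44.3²) = 61.9 rad/s; ζ = cos θ = σ/ω_n = 0.698.
%OS = 100·exp(−πζ/√(1−ζ²)) = 4.67%.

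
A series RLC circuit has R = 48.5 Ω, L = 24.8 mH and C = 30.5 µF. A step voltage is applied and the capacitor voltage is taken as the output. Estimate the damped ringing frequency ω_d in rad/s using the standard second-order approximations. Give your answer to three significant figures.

For a series RLC circuit (capacitor voltage as output), ω_n = 1/√(LC) = 1/√(24.8 mH · 30.5 µF) = 1150 rad/s.
ζ = (R/2)·√(C/L) = (48.5/2)·√(30.5 µF/24.8 mH) = 0.850.
The damped frequency ω_d = ω_n√(1−ζ²) = 605 rad/s.

ω_d ≈ 605 rad/s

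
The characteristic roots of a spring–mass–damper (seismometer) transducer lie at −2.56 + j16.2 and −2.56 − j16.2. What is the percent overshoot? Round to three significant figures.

%OS ≈ 60.9%

With σ = 2.56, ω_d = 16.2: ω_n = √(σ²+ω_d²) = 16.4 rad/s, ζ = σ/ω_n = 0.156.
%OS = 100 e^{−πζ/√(1−ζ²)} with ζ = 0.156 gives 60.9%.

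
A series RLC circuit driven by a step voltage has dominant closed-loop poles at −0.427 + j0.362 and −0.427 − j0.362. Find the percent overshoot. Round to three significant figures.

%OS ≈ 2.46%

The poles are at −σ ± jω_d with σ = 0.427 and ω_d = 0.362, so ω_n = √(σ²+ω_d²) = 0.560 rad/s and ζ = σ/ω_n = 0.763.
%OS = 100·exp(−πζ/√(1−ζ²)) = 2.46%.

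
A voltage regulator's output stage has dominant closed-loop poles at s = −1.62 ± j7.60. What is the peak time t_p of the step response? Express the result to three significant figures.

t_p ≈ 0.413 s

t_p = π/ω_d with ω_d = 7.60 (the imaginary part), so t_p = 0.413 s.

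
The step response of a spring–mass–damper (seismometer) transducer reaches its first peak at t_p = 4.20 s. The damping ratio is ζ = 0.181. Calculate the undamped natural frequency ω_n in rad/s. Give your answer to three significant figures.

ω_n ≈ 0.761 rad/s

Peak time t_p = π/ω_d, so ω_d = π/t_p = π/4.20 = 0.748 rad/s.
ω_n = ω_d/√(1−ζ²) = 0.748/√0.967 = 0.761 rad/s.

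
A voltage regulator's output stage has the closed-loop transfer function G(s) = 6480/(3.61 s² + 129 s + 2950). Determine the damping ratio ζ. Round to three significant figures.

ζ ≈ 0.625

Dividing through by 3.61: denominator becomes s² + 35.73 s + 817.2.
So ω_n = √817.2 = 28.6 rad/s and ζ = 35.73/(2·28.6) = 0.625.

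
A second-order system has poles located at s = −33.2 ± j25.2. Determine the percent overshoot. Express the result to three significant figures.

|pole| = ω_n = √(33.2² + 25.2²) = 41.7 rad/s; ζ = cos θ = σ/ω_n = 0.797.
%OS = 100·exp(−πζ/√(1−ζ²)) = 1.59%.

%OS ≈ 1.59%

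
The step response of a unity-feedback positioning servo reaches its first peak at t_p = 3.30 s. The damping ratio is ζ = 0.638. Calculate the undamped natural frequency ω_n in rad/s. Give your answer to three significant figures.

Peak time t_p = π/ω_d, so ω_d = π/t_p = π/3.30 = 0.952 rad/s.
ω_n = ω_d/√(1−ζ²) = 0.952/√0.593 = 1.24 rad/s.

ω_n ≈ 1.24 rad/s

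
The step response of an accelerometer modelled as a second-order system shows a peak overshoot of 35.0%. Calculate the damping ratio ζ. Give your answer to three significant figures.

Inverting the overshoot relation: ζ = |ln 0.350|/√(π² + ln²0.350) = 0.317.

ζ ≈ 0.317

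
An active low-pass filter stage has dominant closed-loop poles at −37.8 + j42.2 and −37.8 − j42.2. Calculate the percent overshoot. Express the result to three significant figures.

|pole| = ω_n = √(37.8² + 42.2²) = 56.7 rad/s; ζ = cos θ = σ/ω_n = 0.667.
Overshoot: exp(−π·0.667/√(1−0.667²)) = 0.0600, i.e. 6.00%.

%OS ≈ 6.00%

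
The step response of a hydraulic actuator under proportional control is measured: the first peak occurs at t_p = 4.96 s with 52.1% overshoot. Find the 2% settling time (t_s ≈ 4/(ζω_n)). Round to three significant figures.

t_s ≈ 30.4 s

The overshoot fixes ζ = −ln(OS)/√(π²+ln²(OS)) = 0.203.
t_p = π/ω_d ⇒ ω_d = 0.633 rad/s; then ω_n = ω_d/√(1−ζ²) = 0.647 rad/s.
t_s ≈ 4/(ζω_n) = 4/(0.203·0.647) = 30.4 s.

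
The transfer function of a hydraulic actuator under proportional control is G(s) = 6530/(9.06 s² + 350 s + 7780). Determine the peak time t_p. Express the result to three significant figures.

Dividing through by 9.06: denominator becomes s² + 38.63 s + 858.7.
So ω_n = √858.7 = 29.3 rad/s and ζ = 38.63/(2·29.3) = 0.659.
ω_d = 29.3·√(1 − 0.659²) = 22.0 rad/s. t_p = π/ω_d = 0.143 s.

t_p ≈ 0.143 s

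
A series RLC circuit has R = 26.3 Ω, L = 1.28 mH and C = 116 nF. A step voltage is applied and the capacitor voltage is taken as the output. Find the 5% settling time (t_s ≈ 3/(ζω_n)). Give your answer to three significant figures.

t_s ≈ 0.000292 s

For a series RLC circuit (capacitor voltage as output), ω_n = 1/√(LC) = 1/√(1.28 mH · 116 nF) = 82100 rad/s.
ζ = (R/2)·√(C/L) = (26.3/2)·√(116 nF/1.28 mH) = 0.125.
t_s ≈ 3/(ζω_n) = 0.000292 s.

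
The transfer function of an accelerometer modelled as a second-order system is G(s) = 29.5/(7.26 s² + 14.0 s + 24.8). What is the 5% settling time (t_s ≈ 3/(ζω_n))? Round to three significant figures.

Dividing through by 7.26: denominator becomes s² + 1.928 s + 3.416.
So ω_n = √3.416 = 1.85 rad/s and ζ = 1.928/(2·1.85) = 0.522.
t_s ≈ 3/(ζω_n) = 3.11 s.

t_s ≈ 3.11 s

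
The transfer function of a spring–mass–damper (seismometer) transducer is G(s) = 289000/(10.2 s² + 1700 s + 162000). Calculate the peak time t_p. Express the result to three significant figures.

t_p ≈ 0.0332 s

Dividing through by 10.2: denominator becomes s² + 166.7 s + 15880.
So ω_n = √15880 = 126 rad/s and ζ = 166.7/(2·126) = 0.661.
ω_d = 126·√(1 − 0.661²) = 94.5 rad/s. t_p = π/ω_d = 0.0332 s.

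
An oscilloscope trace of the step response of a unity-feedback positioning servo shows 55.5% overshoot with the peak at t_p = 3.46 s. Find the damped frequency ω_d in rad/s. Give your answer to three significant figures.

ω_d ≈ 0.908 rad/s

t_p = π/ω_d, so ω_d = π/3.46 = 0.908 rad/s.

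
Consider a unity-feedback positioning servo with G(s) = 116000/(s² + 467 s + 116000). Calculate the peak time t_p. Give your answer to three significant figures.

t_p ≈ 0.0127 s

Matching coefficients with s² + 2ζω_n s + ω_n² gives ω_n² = 116000 ⇒ ω_n = 341 rad/s, and ζ = 467/(2ω_n) = 0.686.
ω_d = 341·√(1 − 0.686²) = 248 rad/s. Then t_p = π/ω_d = 0.0127 s.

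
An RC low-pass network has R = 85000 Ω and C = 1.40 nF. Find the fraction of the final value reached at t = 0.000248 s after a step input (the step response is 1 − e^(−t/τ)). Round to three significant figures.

y/y_∞ ≈ 0.876

τ = RC = 85000 × 1.40 nF = 0.000119 s.
y(t)/y_∞ = 1 − e^(−t/τ) = 1 − e^(−0.000248/0.000119) = 1 − e^(−2.08) = 0.876.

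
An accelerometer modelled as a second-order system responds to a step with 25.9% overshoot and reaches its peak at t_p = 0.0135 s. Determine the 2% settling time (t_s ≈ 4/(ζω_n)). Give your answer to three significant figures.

t_s ≈ 0.0400 s

The overshoot fixes ζ = −ln(OS)/√(π²+ln²(OS)) = 0.395.
t_p = π/ω_d ⇒ ω_d = 233 rad/s; then ω_n = ω_d/√(1−ζ²) = 253 rad/s.
t_s ≈ 4/(ζω_n) = 4/(0.395·253) = 0.0400 s.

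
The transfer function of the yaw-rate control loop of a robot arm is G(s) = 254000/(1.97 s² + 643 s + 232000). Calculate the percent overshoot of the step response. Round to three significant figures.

Dividing through by 1.97: denominator becomes s² + 326.4 s + 117800.
So ω_n = √117800 = 343 rad/s and ζ = 326.4/(2·343) = 0.476.
Overshoot: exp(−π·0.476/√(1−0.476²)) = 0.183, i.e. 18.3%.

%OS ≈ 18.3%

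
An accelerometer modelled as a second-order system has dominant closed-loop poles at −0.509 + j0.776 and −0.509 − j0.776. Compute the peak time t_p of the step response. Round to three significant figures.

t_p = π/ω_d with ω_d = 0.776 (the imaginary part), so t_p = 4.05 s.

t_p ≈ 4.05 s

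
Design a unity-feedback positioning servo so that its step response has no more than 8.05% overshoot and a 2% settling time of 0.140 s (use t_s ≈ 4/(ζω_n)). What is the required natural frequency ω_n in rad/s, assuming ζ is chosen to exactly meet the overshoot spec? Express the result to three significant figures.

From %OS = 100·exp(−πζ/√(1−ζ²)), invert to get ζ = −ln(OS)/√(π² + ln²(OS)) with OS = 0.0805.
−ln 0.0805 = 2.519, so ζ = 2.519/√(π² + 6.348) = 0.626.
Then ω_n = 4/(ζ t_s) = 4/(0.626 × 0.140) = 45.7 rad/s.

ω_n ≈ 45.7 rad/s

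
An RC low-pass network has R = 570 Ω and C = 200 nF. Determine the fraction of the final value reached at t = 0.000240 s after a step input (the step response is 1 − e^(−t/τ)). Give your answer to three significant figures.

y/y_∞ ≈ 0.878

τ = RC = 570 × 200 nF = 0.000114 s.
y(t)/y_∞ = 1 − e^(−t/τ) = 1 − e^(−0.000240/0.000114) = 1 − e^(−2.11) = 0.878.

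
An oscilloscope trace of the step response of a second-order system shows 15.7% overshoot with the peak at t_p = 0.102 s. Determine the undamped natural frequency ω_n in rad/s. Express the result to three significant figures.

ζ from %OS: ζ = |ln 0.157|/√(π²+ln²0.157) = 0.508.
t_p = π/ω_d ⇒ ω_d = 30.8 rad/s; then ω_n = ω_d/√(1−ζ²) = 35.8 rad/s.

ω_n ≈ 35.8 rad/s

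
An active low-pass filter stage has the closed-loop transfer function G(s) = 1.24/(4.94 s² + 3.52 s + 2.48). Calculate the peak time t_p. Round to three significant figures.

t_p ≈ 5.13 s

Dividing through by 4.94: denominator becomes s² + 0.7126 s + 0.5020.
So ω_n = √0.5020 = 0.709 rad/s and ζ = 0.7126/(2·0.709) = 0.503.
ω_d = ω_n√(1−ζ²) = 0.612 rad/s. t_p = π/ω_d = 5.13 s.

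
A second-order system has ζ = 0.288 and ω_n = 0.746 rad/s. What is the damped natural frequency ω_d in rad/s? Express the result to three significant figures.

ω_d = ω_n√(1−ζ²) = 0.746·√0.917 = 0.714 rad/s.

ω_d ≈ 0.714 rad/s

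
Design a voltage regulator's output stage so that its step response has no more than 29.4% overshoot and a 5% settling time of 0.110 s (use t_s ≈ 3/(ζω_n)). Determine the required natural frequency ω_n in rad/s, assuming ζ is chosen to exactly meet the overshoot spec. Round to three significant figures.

Inverting the overshoot relation: ζ = |ln 0.294|/√(π² + ln²0.294) = 0.363.
Then ω_n = 3/(ζ t_s) = 3/(0.363 × 0.110) = 75.1 rad/s.

ω_n ≈ 75.1 rad/s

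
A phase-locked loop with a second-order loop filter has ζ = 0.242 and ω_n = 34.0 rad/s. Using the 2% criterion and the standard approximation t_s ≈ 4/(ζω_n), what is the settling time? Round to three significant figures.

t_s ≈ 0.486 s

t_s ≈ 4/(ζω_n) = 4/(0.242 × 34.0) = 0.486 s.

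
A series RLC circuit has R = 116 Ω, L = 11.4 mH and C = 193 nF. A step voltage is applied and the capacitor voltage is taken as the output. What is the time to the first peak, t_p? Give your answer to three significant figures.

t_p ≈ 0.000152 s

For a series RLC circuit (capacitor voltage as output), ω_n = 1/√(LC) = 1/√(11.4 mH · 193 nF) = 21300 rad/s.
ζ = (R/2)·√(C/L) = (116/2)·√(193 nF/11.4 mH) = 0.239.
ω_d = ω_n√(1−ζ²) = 20700 rad/s. t_p = π/ω_d = 0.000152 s.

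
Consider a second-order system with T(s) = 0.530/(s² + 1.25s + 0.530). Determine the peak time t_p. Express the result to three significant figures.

t_p ≈ 8.42 s

Comparing the denominator to s² + 2ζω_n s + ω_n²: ω_n = √0.530 = 0.728 rad/s, and 2ζω_n = 1.25 so ζ = 1.25/(2·0.728) = 0.859.
The damped frequency ω_d = ω_n√(1−ζ²) = 0.373 rad/s. Then t_p = π/ω_d = 8.42 s.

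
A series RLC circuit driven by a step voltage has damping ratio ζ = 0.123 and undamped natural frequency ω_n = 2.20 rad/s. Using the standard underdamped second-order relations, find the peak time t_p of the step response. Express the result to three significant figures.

t_p ≈ 1.44 s

The damped frequency is ω_d = ω_n√(1−ζ²) = 2.20·√(1−0.0151) = 2.18 rad/s.
Peak time t_p = π/ω_d = π/2.18 = 1.44 s.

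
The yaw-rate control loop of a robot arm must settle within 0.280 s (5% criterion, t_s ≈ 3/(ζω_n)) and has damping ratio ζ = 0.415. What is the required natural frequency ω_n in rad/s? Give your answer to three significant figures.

Rearranging t_s ≈ 3/(ζω_n) gives ω_n = 3/(ζ·t_s) = 3/(0.415 × 0.280) = 25.8 rad/s.

ω_n ≈ 25.8 rad/s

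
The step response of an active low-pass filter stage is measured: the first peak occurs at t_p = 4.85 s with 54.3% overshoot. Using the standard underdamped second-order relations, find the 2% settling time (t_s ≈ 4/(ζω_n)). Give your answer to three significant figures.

ζ from %OS: ζ = |ln 0.543|/√(π²+ln²0.543) = 0.191.
t_p = π/ω_d ⇒ ω_d = 0.648 rad/s; then ω_n = ω_d/√(1−ζ²) = 0.660 rad/s.
t_s ≈ 4/(ζω_n) = 4/(0.191·0.660) = 31.8 s.

t_s ≈ 31.8 s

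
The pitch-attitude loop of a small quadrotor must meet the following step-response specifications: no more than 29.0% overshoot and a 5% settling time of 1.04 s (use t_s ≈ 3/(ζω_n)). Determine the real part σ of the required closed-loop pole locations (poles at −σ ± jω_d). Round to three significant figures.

σ ≈ 2.88

The settling-time spec alone fixes σ = ζω_n = 3/t_s = 3/1.04 = 2.88.
(Overshoot then fixes ζ = 0.367 and hence ω_d = σ·√(1−ζ²)/ζ = 7.32 rad/s.)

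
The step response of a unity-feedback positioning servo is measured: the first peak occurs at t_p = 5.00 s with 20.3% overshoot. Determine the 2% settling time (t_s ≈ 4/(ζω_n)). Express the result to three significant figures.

ζ from %OS: ζ = |ln 0.203|/√(π²+ln²0.203) = 0.453.
From t_p = π/ω_d, ω_d = π/5.00 = 0.628 rad/s, so ω_n = ω_d/√(1−ζ²) = 0.705 rad/s.
t_s ≈ 4/(ζω_n) = 4/(0.453·0.705) = 12.5 s.

t_s ≈ 12.5 s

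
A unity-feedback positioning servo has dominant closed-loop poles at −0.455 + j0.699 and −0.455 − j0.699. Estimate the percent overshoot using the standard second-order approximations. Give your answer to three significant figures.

With σ = 0.455, ω_d = 0.699: ω_n = √(σ²+ω_d²) = 0.834 rad/s, ζ = σ/ω_n = 0.546.
Overshoot: exp(−π·0.546/√(1−0.546²)) = 0.129, i.e. 12.9%.

%OS ≈ 12.9%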